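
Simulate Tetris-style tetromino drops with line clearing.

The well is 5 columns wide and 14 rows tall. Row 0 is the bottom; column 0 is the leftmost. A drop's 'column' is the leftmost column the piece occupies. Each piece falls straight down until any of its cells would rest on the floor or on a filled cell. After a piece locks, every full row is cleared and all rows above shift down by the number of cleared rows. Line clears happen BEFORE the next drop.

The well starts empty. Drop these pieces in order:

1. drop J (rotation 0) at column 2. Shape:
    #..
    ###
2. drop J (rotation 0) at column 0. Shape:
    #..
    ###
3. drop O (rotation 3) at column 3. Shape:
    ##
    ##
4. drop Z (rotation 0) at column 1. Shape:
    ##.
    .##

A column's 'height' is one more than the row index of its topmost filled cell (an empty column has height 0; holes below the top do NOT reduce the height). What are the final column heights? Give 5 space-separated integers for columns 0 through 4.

Drop 1: J rot0 at col 2 lands with bottom-row=0; cleared 0 line(s) (total 0); column heights now [0 0 2 1 1], max=2
Drop 2: J rot0 at col 0 lands with bottom-row=2; cleared 0 line(s) (total 0); column heights now [4 3 3 1 1], max=4
Drop 3: O rot3 at col 3 lands with bottom-row=1; cleared 1 line(s) (total 1); column heights now [3 0 2 2 2], max=3
Drop 4: Z rot0 at col 1 lands with bottom-row=2; cleared 0 line(s) (total 1); column heights now [3 4 4 3 2], max=4

Answer: 3 4 4 3 2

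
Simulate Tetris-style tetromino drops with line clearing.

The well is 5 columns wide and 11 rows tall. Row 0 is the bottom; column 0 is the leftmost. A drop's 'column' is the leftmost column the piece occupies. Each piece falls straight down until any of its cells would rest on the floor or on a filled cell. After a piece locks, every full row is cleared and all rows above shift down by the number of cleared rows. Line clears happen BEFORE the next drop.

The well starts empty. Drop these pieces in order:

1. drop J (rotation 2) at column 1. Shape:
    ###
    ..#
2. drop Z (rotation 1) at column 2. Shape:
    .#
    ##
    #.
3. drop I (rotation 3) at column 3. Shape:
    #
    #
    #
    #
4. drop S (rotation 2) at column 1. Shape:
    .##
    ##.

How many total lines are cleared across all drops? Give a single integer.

Answer: 0

Derivation:
Drop 1: J rot2 at col 1 lands with bottom-row=0; cleared 0 line(s) (total 0); column heights now [0 2 2 2 0], max=2
Drop 2: Z rot1 at col 2 lands with bottom-row=2; cleared 0 line(s) (total 0); column heights now [0 2 4 5 0], max=5
Drop 3: I rot3 at col 3 lands with bottom-row=5; cleared 0 line(s) (total 0); column heights now [0 2 4 9 0], max=9
Drop 4: S rot2 at col 1 lands with bottom-row=8; cleared 0 line(s) (total 0); column heights now [0 9 10 10 0], max=10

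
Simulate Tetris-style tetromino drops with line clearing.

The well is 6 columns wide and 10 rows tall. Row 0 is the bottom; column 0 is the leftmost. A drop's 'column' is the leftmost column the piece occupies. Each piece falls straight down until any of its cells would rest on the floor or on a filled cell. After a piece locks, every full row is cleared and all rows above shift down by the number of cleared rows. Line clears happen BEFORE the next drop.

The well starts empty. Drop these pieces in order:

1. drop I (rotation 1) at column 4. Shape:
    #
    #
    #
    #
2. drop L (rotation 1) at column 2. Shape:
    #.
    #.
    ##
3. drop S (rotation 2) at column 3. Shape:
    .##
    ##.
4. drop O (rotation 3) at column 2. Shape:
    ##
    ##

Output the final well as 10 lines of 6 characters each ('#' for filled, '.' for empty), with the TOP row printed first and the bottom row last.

Drop 1: I rot1 at col 4 lands with bottom-row=0; cleared 0 line(s) (total 0); column heights now [0 0 0 0 4 0], max=4
Drop 2: L rot1 at col 2 lands with bottom-row=0; cleared 0 line(s) (total 0); column heights now [0 0 3 1 4 0], max=4
Drop 3: S rot2 at col 3 lands with bottom-row=4; cleared 0 line(s) (total 0); column heights now [0 0 3 5 6 6], max=6
Drop 4: O rot3 at col 2 lands with bottom-row=5; cleared 0 line(s) (total 0); column heights now [0 0 7 7 6 6], max=7

Answer: ......
......
......
..##..
..####
...##.
....#.
..#.#.
..#.#.
..###.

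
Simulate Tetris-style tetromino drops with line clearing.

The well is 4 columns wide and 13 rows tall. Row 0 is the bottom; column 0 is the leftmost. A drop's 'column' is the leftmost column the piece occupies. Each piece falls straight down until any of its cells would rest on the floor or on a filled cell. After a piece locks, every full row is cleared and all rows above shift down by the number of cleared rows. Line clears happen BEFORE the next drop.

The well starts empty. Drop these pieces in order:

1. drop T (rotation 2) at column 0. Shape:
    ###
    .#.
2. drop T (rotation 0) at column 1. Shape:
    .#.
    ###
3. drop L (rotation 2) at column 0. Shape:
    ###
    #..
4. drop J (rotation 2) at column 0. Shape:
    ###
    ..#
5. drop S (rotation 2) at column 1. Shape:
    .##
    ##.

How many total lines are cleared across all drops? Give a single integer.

Drop 1: T rot2 at col 0 lands with bottom-row=0; cleared 0 line(s) (total 0); column heights now [2 2 2 0], max=2
Drop 2: T rot0 at col 1 lands with bottom-row=2; cleared 0 line(s) (total 0); column heights now [2 3 4 3], max=4
Drop 3: L rot2 at col 0 lands with bottom-row=3; cleared 0 line(s) (total 0); column heights now [5 5 5 3], max=5
Drop 4: J rot2 at col 0 lands with bottom-row=5; cleared 0 line(s) (total 0); column heights now [7 7 7 3], max=7
Drop 5: S rot2 at col 1 lands with bottom-row=7; cleared 0 line(s) (total 0); column heights now [7 8 9 9], max=9

Answer: 0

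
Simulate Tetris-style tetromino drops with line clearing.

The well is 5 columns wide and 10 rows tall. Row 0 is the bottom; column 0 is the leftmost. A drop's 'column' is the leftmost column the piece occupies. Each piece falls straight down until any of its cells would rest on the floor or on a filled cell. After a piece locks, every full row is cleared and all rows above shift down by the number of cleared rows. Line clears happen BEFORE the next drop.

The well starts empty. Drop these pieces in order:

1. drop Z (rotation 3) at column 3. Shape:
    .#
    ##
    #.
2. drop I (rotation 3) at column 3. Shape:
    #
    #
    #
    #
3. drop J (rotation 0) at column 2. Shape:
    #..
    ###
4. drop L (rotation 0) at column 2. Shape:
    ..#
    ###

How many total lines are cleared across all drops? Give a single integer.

Answer: 0

Derivation:
Drop 1: Z rot3 at col 3 lands with bottom-row=0; cleared 0 line(s) (total 0); column heights now [0 0 0 2 3], max=3
Drop 2: I rot3 at col 3 lands with bottom-row=2; cleared 0 line(s) (total 0); column heights now [0 0 0 6 3], max=6
Drop 3: J rot0 at col 2 lands with bottom-row=6; cleared 0 line(s) (total 0); column heights now [0 0 8 7 7], max=8
Drop 4: L rot0 at col 2 lands with bottom-row=8; cleared 0 line(s) (total 0); column heights now [0 0 9 9 10], max=10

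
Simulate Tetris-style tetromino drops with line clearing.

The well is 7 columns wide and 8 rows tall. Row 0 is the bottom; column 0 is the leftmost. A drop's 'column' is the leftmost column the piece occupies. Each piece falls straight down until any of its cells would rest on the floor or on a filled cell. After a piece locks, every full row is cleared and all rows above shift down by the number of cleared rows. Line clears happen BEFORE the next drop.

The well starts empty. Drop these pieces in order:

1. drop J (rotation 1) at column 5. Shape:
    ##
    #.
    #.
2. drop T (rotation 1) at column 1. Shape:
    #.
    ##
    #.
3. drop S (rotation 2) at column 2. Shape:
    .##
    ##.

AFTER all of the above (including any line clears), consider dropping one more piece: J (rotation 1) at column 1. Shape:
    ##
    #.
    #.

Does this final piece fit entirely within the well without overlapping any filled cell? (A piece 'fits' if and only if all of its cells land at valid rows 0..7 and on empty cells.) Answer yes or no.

Answer: yes

Derivation:
Drop 1: J rot1 at col 5 lands with bottom-row=0; cleared 0 line(s) (total 0); column heights now [0 0 0 0 0 3 3], max=3
Drop 2: T rot1 at col 1 lands with bottom-row=0; cleared 0 line(s) (total 0); column heights now [0 3 2 0 0 3 3], max=3
Drop 3: S rot2 at col 2 lands with bottom-row=2; cleared 0 line(s) (total 0); column heights now [0 3 3 4 4 3 3], max=4
Test piece J rot1 at col 1 (width 2): heights before test = [0 3 3 4 4 3 3]; fits = True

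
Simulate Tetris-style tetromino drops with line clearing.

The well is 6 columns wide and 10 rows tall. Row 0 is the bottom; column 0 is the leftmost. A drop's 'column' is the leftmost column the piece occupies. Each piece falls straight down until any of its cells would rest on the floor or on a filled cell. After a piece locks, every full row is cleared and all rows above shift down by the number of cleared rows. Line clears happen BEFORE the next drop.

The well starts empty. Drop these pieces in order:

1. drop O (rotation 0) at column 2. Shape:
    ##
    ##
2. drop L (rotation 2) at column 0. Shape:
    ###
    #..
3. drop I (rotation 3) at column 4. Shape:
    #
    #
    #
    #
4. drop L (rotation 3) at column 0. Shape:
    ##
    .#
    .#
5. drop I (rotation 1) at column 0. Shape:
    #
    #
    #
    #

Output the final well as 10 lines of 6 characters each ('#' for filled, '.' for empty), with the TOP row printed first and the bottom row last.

Drop 1: O rot0 at col 2 lands with bottom-row=0; cleared 0 line(s) (total 0); column heights now [0 0 2 2 0 0], max=2
Drop 2: L rot2 at col 0 lands with bottom-row=1; cleared 0 line(s) (total 0); column heights now [3 3 3 2 0 0], max=3
Drop 3: I rot3 at col 4 lands with bottom-row=0; cleared 0 line(s) (total 0); column heights now [3 3 3 2 4 0], max=4
Drop 4: L rot3 at col 0 lands with bottom-row=3; cleared 0 line(s) (total 0); column heights now [6 6 3 2 4 0], max=6
Drop 5: I rot1 at col 0 lands with bottom-row=6; cleared 0 line(s) (total 0); column heights now [10 6 3 2 4 0], max=10

Answer: #.....
#.....
#.....
#.....
##....
.#....
.#..#.
###.#.
#.###.
..###.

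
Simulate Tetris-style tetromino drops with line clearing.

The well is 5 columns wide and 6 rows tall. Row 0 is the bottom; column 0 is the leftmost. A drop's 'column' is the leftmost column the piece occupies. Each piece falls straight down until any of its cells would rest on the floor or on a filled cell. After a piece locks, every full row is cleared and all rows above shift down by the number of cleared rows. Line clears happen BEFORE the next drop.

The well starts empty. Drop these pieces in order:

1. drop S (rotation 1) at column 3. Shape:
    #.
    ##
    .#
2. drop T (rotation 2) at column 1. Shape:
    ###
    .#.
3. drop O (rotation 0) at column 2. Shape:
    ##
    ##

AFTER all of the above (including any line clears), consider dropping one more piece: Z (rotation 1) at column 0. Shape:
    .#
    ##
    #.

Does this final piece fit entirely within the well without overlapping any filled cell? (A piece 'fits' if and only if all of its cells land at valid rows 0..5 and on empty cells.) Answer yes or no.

Drop 1: S rot1 at col 3 lands with bottom-row=0; cleared 0 line(s) (total 0); column heights now [0 0 0 3 2], max=3
Drop 2: T rot2 at col 1 lands with bottom-row=2; cleared 0 line(s) (total 0); column heights now [0 4 4 4 2], max=4
Drop 3: O rot0 at col 2 lands with bottom-row=4; cleared 0 line(s) (total 0); column heights now [0 4 6 6 2], max=6
Test piece Z rot1 at col 0 (width 2): heights before test = [0 4 6 6 2]; fits = True

Answer: yes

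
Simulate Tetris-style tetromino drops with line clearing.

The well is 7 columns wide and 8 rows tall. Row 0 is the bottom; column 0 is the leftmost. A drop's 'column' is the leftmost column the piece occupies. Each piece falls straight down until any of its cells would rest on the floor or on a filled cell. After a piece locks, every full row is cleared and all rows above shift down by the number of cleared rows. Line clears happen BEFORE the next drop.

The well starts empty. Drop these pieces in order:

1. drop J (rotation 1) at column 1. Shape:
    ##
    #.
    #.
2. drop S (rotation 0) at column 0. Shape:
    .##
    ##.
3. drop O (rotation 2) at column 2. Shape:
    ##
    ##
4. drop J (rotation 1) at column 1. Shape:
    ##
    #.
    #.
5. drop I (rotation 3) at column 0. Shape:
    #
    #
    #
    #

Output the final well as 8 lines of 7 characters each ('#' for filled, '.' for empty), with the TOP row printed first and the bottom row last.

Answer: ###....
####...
####...
###....
##.....
.##....
.#.....
.#.....

Derivation:
Drop 1: J rot1 at col 1 lands with bottom-row=0; cleared 0 line(s) (total 0); column heights now [0 3 3 0 0 0 0], max=3
Drop 2: S rot0 at col 0 lands with bottom-row=3; cleared 0 line(s) (total 0); column heights now [4 5 5 0 0 0 0], max=5
Drop 3: O rot2 at col 2 lands with bottom-row=5; cleared 0 line(s) (total 0); column heights now [4 5 7 7 0 0 0], max=7
Drop 4: J rot1 at col 1 lands with bottom-row=5; cleared 0 line(s) (total 0); column heights now [4 8 8 7 0 0 0], max=8
Drop 5: I rot3 at col 0 lands with bottom-row=4; cleared 0 line(s) (total 0); column heights now [8 8 8 7 0 0 0], max=8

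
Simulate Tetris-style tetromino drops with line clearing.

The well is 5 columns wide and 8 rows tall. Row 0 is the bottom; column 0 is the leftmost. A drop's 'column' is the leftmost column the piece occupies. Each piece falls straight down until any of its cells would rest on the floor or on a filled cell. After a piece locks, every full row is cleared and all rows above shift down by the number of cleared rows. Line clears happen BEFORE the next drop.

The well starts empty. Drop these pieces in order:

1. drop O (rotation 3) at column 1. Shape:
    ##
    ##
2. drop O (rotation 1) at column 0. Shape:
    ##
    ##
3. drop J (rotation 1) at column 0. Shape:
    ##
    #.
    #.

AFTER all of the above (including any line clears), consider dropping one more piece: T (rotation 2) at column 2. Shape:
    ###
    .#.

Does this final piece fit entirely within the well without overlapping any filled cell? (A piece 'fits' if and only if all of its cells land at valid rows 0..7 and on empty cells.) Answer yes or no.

Answer: yes

Derivation:
Drop 1: O rot3 at col 1 lands with bottom-row=0; cleared 0 line(s) (total 0); column heights now [0 2 2 0 0], max=2
Drop 2: O rot1 at col 0 lands with bottom-row=2; cleared 0 line(s) (total 0); column heights now [4 4 2 0 0], max=4
Drop 3: J rot1 at col 0 lands with bottom-row=4; cleared 0 line(s) (total 0); column heights now [7 7 2 0 0], max=7
Test piece T rot2 at col 2 (width 3): heights before test = [7 7 2 0 0]; fits = True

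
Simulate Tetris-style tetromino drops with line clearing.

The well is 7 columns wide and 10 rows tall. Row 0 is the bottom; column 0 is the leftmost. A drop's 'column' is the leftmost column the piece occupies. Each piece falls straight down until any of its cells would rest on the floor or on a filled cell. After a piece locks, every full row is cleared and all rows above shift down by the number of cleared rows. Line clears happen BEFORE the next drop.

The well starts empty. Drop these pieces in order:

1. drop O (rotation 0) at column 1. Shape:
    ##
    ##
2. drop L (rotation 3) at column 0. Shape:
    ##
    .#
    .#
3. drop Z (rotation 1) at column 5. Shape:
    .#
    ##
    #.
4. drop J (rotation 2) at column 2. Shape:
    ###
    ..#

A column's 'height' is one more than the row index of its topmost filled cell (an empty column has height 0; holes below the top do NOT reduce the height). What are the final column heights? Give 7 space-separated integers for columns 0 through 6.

Drop 1: O rot0 at col 1 lands with bottom-row=0; cleared 0 line(s) (total 0); column heights now [0 2 2 0 0 0 0], max=2
Drop 2: L rot3 at col 0 lands with bottom-row=2; cleared 0 line(s) (total 0); column heights now [5 5 2 0 0 0 0], max=5
Drop 3: Z rot1 at col 5 lands with bottom-row=0; cleared 0 line(s) (total 0); column heights now [5 5 2 0 0 2 3], max=5
Drop 4: J rot2 at col 2 lands with bottom-row=1; cleared 0 line(s) (total 0); column heights now [5 5 3 3 3 2 3], max=5

Answer: 5 5 3 3 3 2 3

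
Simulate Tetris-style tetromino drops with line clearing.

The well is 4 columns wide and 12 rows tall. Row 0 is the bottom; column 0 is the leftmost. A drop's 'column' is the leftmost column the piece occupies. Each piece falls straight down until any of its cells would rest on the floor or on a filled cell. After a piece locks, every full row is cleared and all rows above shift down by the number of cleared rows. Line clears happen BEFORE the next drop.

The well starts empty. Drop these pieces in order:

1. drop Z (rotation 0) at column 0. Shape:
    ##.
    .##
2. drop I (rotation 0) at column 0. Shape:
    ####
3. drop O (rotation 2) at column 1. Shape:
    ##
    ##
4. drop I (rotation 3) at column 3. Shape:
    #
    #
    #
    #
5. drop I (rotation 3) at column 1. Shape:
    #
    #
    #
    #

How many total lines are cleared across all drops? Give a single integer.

Answer: 1

Derivation:
Drop 1: Z rot0 at col 0 lands with bottom-row=0; cleared 0 line(s) (total 0); column heights now [2 2 1 0], max=2
Drop 2: I rot0 at col 0 lands with bottom-row=2; cleared 1 line(s) (total 1); column heights now [2 2 1 0], max=2
Drop 3: O rot2 at col 1 lands with bottom-row=2; cleared 0 line(s) (total 1); column heights now [2 4 4 0], max=4
Drop 4: I rot3 at col 3 lands with bottom-row=0; cleared 0 line(s) (total 1); column heights now [2 4 4 4], max=4
Drop 5: I rot3 at col 1 lands with bottom-row=4; cleared 0 line(s) (total 1); column heights now [2 8 4 4], max=8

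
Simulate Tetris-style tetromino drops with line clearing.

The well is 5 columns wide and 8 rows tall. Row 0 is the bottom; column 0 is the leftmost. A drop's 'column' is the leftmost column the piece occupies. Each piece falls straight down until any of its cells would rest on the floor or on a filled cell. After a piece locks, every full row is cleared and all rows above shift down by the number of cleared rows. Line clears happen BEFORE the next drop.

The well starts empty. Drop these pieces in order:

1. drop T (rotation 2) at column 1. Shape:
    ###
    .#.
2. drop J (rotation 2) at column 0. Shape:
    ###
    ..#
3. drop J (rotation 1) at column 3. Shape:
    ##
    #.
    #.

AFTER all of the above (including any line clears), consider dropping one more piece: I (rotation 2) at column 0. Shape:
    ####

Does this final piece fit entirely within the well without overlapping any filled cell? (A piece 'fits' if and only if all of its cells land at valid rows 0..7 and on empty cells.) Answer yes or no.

Drop 1: T rot2 at col 1 lands with bottom-row=0; cleared 0 line(s) (total 0); column heights now [0 2 2 2 0], max=2
Drop 2: J rot2 at col 0 lands with bottom-row=2; cleared 0 line(s) (total 0); column heights now [4 4 4 2 0], max=4
Drop 3: J rot1 at col 3 lands with bottom-row=2; cleared 0 line(s) (total 0); column heights now [4 4 4 5 5], max=5
Test piece I rot2 at col 0 (width 4): heights before test = [4 4 4 5 5]; fits = True

Answer: yes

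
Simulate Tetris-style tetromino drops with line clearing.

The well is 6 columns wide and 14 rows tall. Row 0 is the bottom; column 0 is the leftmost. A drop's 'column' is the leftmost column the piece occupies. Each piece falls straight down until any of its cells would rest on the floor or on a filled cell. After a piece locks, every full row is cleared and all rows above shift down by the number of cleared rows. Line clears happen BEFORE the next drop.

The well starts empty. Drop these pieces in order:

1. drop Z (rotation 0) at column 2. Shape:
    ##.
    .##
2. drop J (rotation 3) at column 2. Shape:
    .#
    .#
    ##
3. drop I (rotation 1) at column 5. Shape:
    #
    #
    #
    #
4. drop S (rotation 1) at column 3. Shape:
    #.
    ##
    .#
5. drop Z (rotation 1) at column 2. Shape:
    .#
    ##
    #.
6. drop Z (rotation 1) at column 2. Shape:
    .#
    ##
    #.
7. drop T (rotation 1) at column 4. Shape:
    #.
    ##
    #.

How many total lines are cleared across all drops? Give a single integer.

Answer: 0

Derivation:
Drop 1: Z rot0 at col 2 lands with bottom-row=0; cleared 0 line(s) (total 0); column heights now [0 0 2 2 1 0], max=2
Drop 2: J rot3 at col 2 lands with bottom-row=2; cleared 0 line(s) (total 0); column heights now [0 0 3 5 1 0], max=5
Drop 3: I rot1 at col 5 lands with bottom-row=0; cleared 0 line(s) (total 0); column heights now [0 0 3 5 1 4], max=5
Drop 4: S rot1 at col 3 lands with bottom-row=4; cleared 0 line(s) (total 0); column heights now [0 0 3 7 6 4], max=7
Drop 5: Z rot1 at col 2 lands with bottom-row=6; cleared 0 line(s) (total 0); column heights now [0 0 8 9 6 4], max=9
Drop 6: Z rot1 at col 2 lands with bottom-row=8; cleared 0 line(s) (total 0); column heights now [0 0 10 11 6 4], max=11
Drop 7: T rot1 at col 4 lands with bottom-row=6; cleared 0 line(s) (total 0); column heights now [0 0 10 11 9 8], max=11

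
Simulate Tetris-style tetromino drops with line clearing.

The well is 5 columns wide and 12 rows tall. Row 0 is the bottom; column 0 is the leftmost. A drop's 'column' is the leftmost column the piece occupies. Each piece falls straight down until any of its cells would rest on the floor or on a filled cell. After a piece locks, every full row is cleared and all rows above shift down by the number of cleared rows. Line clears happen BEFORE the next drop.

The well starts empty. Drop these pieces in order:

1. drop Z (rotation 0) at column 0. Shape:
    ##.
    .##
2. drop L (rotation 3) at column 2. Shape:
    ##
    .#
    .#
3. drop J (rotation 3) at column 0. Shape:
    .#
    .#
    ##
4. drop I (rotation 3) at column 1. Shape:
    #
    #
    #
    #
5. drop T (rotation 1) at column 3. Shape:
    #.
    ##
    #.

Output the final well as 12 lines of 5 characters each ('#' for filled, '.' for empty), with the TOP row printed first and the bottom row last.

Drop 1: Z rot0 at col 0 lands with bottom-row=0; cleared 0 line(s) (total 0); column heights now [2 2 1 0 0], max=2
Drop 2: L rot3 at col 2 lands with bottom-row=0; cleared 0 line(s) (total 0); column heights now [2 2 3 3 0], max=3
Drop 3: J rot3 at col 0 lands with bottom-row=2; cleared 0 line(s) (total 0); column heights now [3 5 3 3 0], max=5
Drop 4: I rot3 at col 1 lands with bottom-row=5; cleared 0 line(s) (total 0); column heights now [3 9 3 3 0], max=9
Drop 5: T rot1 at col 3 lands with bottom-row=3; cleared 0 line(s) (total 0); column heights now [3 9 3 6 5], max=9

Answer: .....
.....
.....
.#...
.#...
.#...
.#.#.
.#.##
.#.#.
####.
##.#.
.###.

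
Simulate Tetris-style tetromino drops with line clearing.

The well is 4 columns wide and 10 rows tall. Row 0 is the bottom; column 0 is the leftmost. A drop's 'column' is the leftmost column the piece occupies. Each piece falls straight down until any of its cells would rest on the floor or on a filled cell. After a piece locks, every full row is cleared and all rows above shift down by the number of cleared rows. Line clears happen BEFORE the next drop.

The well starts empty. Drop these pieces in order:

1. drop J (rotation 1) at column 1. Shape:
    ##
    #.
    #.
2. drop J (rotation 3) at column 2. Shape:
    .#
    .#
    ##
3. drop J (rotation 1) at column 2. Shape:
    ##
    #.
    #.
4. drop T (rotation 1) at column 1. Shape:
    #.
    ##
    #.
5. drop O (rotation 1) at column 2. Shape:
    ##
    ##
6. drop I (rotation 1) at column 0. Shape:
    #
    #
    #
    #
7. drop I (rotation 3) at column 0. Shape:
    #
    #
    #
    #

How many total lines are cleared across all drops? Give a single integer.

Drop 1: J rot1 at col 1 lands with bottom-row=0; cleared 0 line(s) (total 0); column heights now [0 3 3 0], max=3
Drop 2: J rot3 at col 2 lands with bottom-row=3; cleared 0 line(s) (total 0); column heights now [0 3 4 6], max=6
Drop 3: J rot1 at col 2 lands with bottom-row=4; cleared 0 line(s) (total 0); column heights now [0 3 7 7], max=7
Drop 4: T rot1 at col 1 lands with bottom-row=6; cleared 0 line(s) (total 0); column heights now [0 9 8 7], max=9
Drop 5: O rot1 at col 2 lands with bottom-row=8; cleared 0 line(s) (total 0); column heights now [0 9 10 10], max=10
Drop 6: I rot1 at col 0 lands with bottom-row=0; cleared 0 line(s) (total 0); column heights now [4 9 10 10], max=10
Drop 7: I rot3 at col 0 lands with bottom-row=4; cleared 1 line(s) (total 1); column heights now [7 8 9 9], max=9

Answer: 1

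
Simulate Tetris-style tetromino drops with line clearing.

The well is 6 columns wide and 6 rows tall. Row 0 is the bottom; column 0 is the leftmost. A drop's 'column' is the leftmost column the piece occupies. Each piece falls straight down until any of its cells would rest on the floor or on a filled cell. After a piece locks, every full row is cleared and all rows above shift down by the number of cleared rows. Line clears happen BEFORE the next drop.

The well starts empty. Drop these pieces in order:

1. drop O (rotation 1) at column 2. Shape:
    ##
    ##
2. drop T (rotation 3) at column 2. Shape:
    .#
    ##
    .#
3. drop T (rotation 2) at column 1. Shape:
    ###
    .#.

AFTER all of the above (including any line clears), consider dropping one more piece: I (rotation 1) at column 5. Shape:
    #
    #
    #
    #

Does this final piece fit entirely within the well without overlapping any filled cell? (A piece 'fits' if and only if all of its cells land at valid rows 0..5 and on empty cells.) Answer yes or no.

Drop 1: O rot1 at col 2 lands with bottom-row=0; cleared 0 line(s) (total 0); column heights now [0 0 2 2 0 0], max=2
Drop 2: T rot3 at col 2 lands with bottom-row=2; cleared 0 line(s) (total 0); column heights now [0 0 4 5 0 0], max=5
Drop 3: T rot2 at col 1 lands with bottom-row=4; cleared 0 line(s) (total 0); column heights now [0 6 6 6 0 0], max=6
Test piece I rot1 at col 5 (width 1): heights before test = [0 6 6 6 0 0]; fits = True

Answer: yes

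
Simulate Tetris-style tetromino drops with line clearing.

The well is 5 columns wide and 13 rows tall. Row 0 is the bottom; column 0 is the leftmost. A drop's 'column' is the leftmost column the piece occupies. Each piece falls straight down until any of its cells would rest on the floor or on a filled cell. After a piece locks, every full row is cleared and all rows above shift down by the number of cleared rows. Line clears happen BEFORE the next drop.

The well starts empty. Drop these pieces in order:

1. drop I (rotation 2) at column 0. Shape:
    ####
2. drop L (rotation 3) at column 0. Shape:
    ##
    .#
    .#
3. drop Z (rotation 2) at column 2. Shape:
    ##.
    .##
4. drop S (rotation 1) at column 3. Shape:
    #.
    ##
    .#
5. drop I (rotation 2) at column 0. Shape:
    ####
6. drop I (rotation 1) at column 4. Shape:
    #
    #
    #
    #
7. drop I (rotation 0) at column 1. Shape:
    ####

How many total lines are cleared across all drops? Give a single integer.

Answer: 1

Derivation:
Drop 1: I rot2 at col 0 lands with bottom-row=0; cleared 0 line(s) (total 0); column heights now [1 1 1 1 0], max=1
Drop 2: L rot3 at col 0 lands with bottom-row=1; cleared 0 line(s) (total 0); column heights now [4 4 1 1 0], max=4
Drop 3: Z rot2 at col 2 lands with bottom-row=1; cleared 0 line(s) (total 0); column heights now [4 4 3 3 2], max=4
Drop 4: S rot1 at col 3 lands with bottom-row=2; cleared 0 line(s) (total 0); column heights now [4 4 3 5 4], max=5
Drop 5: I rot2 at col 0 lands with bottom-row=5; cleared 0 line(s) (total 0); column heights now [6 6 6 6 4], max=6
Drop 6: I rot1 at col 4 lands with bottom-row=4; cleared 1 line(s) (total 1); column heights now [4 4 3 5 7], max=7
Drop 7: I rot0 at col 1 lands with bottom-row=7; cleared 0 line(s) (total 1); column heights now [4 8 8 8 8], max=8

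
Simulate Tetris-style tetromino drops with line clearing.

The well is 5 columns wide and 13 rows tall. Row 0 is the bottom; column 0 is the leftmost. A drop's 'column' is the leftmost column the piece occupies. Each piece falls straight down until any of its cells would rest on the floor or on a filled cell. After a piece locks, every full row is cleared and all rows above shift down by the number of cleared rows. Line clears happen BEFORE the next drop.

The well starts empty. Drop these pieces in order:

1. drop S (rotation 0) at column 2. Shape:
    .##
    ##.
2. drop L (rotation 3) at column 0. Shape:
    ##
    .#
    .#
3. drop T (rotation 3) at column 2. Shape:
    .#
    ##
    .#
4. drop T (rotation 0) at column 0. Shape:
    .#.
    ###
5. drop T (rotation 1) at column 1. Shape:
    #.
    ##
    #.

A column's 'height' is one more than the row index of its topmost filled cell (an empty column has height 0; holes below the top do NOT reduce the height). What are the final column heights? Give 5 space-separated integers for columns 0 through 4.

Answer: 5 9 8 5 2

Derivation:
Drop 1: S rot0 at col 2 lands with bottom-row=0; cleared 0 line(s) (total 0); column heights now [0 0 1 2 2], max=2
Drop 2: L rot3 at col 0 lands with bottom-row=0; cleared 0 line(s) (total 0); column heights now [3 3 1 2 2], max=3
Drop 3: T rot3 at col 2 lands with bottom-row=2; cleared 0 line(s) (total 0); column heights now [3 3 4 5 2], max=5
Drop 4: T rot0 at col 0 lands with bottom-row=4; cleared 0 line(s) (total 0); column heights now [5 6 5 5 2], max=6
Drop 5: T rot1 at col 1 lands with bottom-row=6; cleared 0 line(s) (total 0); column heights now [5 9 8 5 2], max=9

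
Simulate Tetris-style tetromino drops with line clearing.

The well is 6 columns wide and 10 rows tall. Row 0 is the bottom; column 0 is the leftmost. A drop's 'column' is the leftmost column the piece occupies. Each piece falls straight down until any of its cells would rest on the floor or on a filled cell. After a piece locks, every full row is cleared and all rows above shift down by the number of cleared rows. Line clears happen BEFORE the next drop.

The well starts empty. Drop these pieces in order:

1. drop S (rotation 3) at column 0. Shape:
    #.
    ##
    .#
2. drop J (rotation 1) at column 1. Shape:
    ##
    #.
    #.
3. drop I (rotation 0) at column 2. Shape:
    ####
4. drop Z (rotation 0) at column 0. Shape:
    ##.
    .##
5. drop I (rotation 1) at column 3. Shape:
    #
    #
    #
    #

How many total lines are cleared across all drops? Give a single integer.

Answer: 0

Derivation:
Drop 1: S rot3 at col 0 lands with bottom-row=0; cleared 0 line(s) (total 0); column heights now [3 2 0 0 0 0], max=3
Drop 2: J rot1 at col 1 lands with bottom-row=2; cleared 0 line(s) (total 0); column heights now [3 5 5 0 0 0], max=5
Drop 3: I rot0 at col 2 lands with bottom-row=5; cleared 0 line(s) (total 0); column heights now [3 5 6 6 6 6], max=6
Drop 4: Z rot0 at col 0 lands with bottom-row=6; cleared 0 line(s) (total 0); column heights now [8 8 7 6 6 6], max=8
Drop 5: I rot1 at col 3 lands with bottom-row=6; cleared 0 line(s) (total 0); column heights now [8 8 7 10 6 6], max=10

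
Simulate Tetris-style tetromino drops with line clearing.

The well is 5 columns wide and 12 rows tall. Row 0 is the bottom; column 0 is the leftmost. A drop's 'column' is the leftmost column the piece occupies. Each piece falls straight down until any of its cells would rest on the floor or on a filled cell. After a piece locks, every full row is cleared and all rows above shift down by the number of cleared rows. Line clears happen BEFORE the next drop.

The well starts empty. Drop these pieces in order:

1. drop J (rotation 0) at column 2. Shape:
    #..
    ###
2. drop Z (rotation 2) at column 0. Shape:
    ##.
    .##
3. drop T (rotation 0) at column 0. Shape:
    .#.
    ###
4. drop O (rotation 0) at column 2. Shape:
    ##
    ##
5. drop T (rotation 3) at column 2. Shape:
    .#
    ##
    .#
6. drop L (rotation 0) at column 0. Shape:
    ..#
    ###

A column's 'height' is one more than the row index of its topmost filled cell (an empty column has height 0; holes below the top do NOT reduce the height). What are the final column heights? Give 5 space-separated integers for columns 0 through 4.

Answer: 10 10 11 10 1

Derivation:
Drop 1: J rot0 at col 2 lands with bottom-row=0; cleared 0 line(s) (total 0); column heights now [0 0 2 1 1], max=2
Drop 2: Z rot2 at col 0 lands with bottom-row=2; cleared 0 line(s) (total 0); column heights now [4 4 3 1 1], max=4
Drop 3: T rot0 at col 0 lands with bottom-row=4; cleared 0 line(s) (total 0); column heights now [5 6 5 1 1], max=6
Drop 4: O rot0 at col 2 lands with bottom-row=5; cleared 0 line(s) (total 0); column heights now [5 6 7 7 1], max=7
Drop 5: T rot3 at col 2 lands with bottom-row=7; cleared 0 line(s) (total 0); column heights now [5 6 9 10 1], max=10
Drop 6: L rot0 at col 0 lands with bottom-row=9; cleared 0 line(s) (total 0); column heights now [10 10 11 10 1], max=11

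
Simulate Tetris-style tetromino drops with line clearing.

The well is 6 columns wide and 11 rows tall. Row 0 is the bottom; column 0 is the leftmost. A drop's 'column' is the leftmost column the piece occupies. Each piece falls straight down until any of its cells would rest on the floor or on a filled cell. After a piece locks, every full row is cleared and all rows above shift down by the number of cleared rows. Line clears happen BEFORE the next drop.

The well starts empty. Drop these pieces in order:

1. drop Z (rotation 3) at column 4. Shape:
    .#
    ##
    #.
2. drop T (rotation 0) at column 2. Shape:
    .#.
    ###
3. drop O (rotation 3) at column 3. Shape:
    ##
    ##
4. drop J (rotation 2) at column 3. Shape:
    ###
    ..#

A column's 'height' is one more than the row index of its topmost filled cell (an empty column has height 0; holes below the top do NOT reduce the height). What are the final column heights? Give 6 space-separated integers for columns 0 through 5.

Answer: 0 0 3 7 7 7

Derivation:
Drop 1: Z rot3 at col 4 lands with bottom-row=0; cleared 0 line(s) (total 0); column heights now [0 0 0 0 2 3], max=3
Drop 2: T rot0 at col 2 lands with bottom-row=2; cleared 0 line(s) (total 0); column heights now [0 0 3 4 3 3], max=4
Drop 3: O rot3 at col 3 lands with bottom-row=4; cleared 0 line(s) (total 0); column heights now [0 0 3 6 6 3], max=6
Drop 4: J rot2 at col 3 lands with bottom-row=5; cleared 0 line(s) (total 0); column heights now [0 0 3 7 7 7], max=7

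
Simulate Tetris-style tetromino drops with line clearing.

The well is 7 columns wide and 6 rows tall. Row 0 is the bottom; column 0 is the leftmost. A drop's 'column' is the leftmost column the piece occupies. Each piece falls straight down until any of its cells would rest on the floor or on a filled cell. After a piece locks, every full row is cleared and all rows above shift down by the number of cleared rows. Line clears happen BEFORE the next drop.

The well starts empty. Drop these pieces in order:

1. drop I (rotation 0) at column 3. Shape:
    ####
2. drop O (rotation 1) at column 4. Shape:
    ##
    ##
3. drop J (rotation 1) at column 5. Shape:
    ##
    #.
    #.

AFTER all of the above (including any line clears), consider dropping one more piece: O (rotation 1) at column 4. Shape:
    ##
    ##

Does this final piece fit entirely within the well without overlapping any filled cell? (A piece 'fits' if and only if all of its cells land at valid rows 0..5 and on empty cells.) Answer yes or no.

Drop 1: I rot0 at col 3 lands with bottom-row=0; cleared 0 line(s) (total 0); column heights now [0 0 0 1 1 1 1], max=1
Drop 2: O rot1 at col 4 lands with bottom-row=1; cleared 0 line(s) (total 0); column heights now [0 0 0 1 3 3 1], max=3
Drop 3: J rot1 at col 5 lands with bottom-row=3; cleared 0 line(s) (total 0); column heights now [0 0 0 1 3 6 6], max=6
Test piece O rot1 at col 4 (width 2): heights before test = [0 0 0 1 3 6 6]; fits = False

Answer: no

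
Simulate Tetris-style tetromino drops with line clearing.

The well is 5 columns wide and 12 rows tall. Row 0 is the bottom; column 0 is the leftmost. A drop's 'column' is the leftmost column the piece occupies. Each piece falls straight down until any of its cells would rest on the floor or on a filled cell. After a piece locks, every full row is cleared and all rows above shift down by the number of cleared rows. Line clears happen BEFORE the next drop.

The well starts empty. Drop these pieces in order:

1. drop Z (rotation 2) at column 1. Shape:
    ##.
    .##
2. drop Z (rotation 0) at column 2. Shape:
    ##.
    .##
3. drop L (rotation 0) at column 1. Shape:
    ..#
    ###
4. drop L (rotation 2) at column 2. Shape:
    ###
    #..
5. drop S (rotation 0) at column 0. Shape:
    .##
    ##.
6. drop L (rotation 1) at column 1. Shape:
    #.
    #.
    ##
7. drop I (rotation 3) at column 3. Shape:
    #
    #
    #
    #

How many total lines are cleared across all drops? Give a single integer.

Answer: 1

Derivation:
Drop 1: Z rot2 at col 1 lands with bottom-row=0; cleared 0 line(s) (total 0); column heights now [0 2 2 1 0], max=2
Drop 2: Z rot0 at col 2 lands with bottom-row=1; cleared 0 line(s) (total 0); column heights now [0 2 3 3 2], max=3
Drop 3: L rot0 at col 1 lands with bottom-row=3; cleared 0 line(s) (total 0); column heights now [0 4 4 5 2], max=5
Drop 4: L rot2 at col 2 lands with bottom-row=4; cleared 0 line(s) (total 0); column heights now [0 4 6 6 6], max=6
Drop 5: S rot0 at col 0 lands with bottom-row=5; cleared 1 line(s) (total 1); column heights now [0 6 6 5 2], max=6
Drop 6: L rot1 at col 1 lands with bottom-row=6; cleared 0 line(s) (total 1); column heights now [0 9 7 5 2], max=9
Drop 7: I rot3 at col 3 lands with bottom-row=5; cleared 0 line(s) (total 1); column heights now [0 9 7 9 2], max=9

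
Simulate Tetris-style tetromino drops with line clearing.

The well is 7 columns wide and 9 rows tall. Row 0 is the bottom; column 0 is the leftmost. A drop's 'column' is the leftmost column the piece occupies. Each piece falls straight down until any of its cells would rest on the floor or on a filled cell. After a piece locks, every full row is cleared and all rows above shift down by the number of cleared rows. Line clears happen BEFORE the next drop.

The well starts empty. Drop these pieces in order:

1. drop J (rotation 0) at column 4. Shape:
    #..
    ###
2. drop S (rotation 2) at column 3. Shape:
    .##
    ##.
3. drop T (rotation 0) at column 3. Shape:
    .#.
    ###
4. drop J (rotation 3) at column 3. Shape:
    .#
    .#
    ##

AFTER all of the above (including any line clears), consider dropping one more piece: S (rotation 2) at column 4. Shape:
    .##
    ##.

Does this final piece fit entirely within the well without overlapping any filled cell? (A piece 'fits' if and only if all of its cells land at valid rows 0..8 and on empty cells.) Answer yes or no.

Answer: no

Derivation:
Drop 1: J rot0 at col 4 lands with bottom-row=0; cleared 0 line(s) (total 0); column heights now [0 0 0 0 2 1 1], max=2
Drop 2: S rot2 at col 3 lands with bottom-row=2; cleared 0 line(s) (total 0); column heights now [0 0 0 3 4 4 1], max=4
Drop 3: T rot0 at col 3 lands with bottom-row=4; cleared 0 line(s) (total 0); column heights now [0 0 0 5 6 5 1], max=6
Drop 4: J rot3 at col 3 lands with bottom-row=6; cleared 0 line(s) (total 0); column heights now [0 0 0 7 9 5 1], max=9
Test piece S rot2 at col 4 (width 3): heights before test = [0 0 0 7 9 5 1]; fits = False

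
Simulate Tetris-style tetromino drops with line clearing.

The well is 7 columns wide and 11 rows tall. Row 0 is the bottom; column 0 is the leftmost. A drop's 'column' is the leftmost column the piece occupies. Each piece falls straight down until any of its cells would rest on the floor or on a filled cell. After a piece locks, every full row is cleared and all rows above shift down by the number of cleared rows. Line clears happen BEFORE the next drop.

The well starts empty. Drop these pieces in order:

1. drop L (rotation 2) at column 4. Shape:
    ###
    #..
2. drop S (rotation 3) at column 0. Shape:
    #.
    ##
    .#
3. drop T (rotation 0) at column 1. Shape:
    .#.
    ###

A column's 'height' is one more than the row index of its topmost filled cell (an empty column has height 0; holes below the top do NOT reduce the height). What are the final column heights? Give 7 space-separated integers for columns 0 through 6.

Drop 1: L rot2 at col 4 lands with bottom-row=0; cleared 0 line(s) (total 0); column heights now [0 0 0 0 2 2 2], max=2
Drop 2: S rot3 at col 0 lands with bottom-row=0; cleared 0 line(s) (total 0); column heights now [3 2 0 0 2 2 2], max=3
Drop 3: T rot0 at col 1 lands with bottom-row=2; cleared 0 line(s) (total 0); column heights now [3 3 4 3 2 2 2], max=4

Answer: 3 3 4 3 2 2 2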